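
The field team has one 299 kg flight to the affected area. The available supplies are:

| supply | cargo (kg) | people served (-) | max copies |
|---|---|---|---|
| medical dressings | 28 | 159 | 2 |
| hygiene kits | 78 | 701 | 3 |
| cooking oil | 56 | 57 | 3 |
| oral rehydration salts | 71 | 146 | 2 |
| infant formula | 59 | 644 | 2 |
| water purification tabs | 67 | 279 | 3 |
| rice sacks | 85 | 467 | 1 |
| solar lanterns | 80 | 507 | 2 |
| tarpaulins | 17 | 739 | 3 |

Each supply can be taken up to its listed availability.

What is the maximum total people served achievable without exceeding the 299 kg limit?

Filling by ratio: medical dressings + hygiene kits + 2×infant formula + 3×tarpaulins for 4365, with 24 kg left unused.
Replace infant formula with hygiene kits: the trade gains 57 net, giving 4422 at 294 kg.
The spare 5 kg is too small for any remaining supply, and no exchange beats 4422.

4422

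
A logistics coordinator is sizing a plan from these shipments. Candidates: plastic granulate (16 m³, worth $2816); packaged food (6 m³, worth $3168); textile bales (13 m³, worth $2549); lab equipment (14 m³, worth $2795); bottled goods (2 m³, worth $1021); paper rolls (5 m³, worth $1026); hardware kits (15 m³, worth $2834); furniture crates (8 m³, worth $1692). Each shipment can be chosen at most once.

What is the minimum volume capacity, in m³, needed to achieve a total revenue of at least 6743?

21

Need the lightest bundle worth ≥ 6743.
packaged food + bottled goods + paper rolls + furniture crates: 6907 revenue at 21 m³.
Any bundle with less than 21 m³ falls short of 6743.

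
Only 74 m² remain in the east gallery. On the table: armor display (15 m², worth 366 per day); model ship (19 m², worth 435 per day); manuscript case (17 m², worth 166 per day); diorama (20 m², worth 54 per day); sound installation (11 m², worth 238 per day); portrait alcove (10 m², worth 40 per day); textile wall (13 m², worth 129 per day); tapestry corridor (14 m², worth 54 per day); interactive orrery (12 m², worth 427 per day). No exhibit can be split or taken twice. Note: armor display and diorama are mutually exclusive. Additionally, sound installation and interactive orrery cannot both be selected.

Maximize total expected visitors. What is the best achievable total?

1434

Best packing: armor display + model ship + manuscript case + portrait alcove + interactive orrery — 73 m², 1434 total.
An exhaustive check of the 512 subsets confirms 1434.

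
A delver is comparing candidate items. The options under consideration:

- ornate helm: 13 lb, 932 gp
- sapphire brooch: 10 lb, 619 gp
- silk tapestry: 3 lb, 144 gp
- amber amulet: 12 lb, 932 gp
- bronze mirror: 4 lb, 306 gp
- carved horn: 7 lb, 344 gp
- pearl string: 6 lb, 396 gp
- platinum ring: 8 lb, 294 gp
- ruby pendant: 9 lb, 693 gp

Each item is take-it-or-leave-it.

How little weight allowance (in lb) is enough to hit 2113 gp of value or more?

29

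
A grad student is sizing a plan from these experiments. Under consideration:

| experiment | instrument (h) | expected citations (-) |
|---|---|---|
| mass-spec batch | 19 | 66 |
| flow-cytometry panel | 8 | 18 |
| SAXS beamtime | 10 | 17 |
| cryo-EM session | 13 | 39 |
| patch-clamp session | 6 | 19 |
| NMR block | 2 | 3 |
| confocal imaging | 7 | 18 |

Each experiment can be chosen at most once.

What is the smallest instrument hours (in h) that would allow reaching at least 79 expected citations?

Look for the lowest-instrument combination reaching 79.
mass-spec batch + patch-clamp session reaches 85 using 25 h.
No combination under 25 h hits 79.

25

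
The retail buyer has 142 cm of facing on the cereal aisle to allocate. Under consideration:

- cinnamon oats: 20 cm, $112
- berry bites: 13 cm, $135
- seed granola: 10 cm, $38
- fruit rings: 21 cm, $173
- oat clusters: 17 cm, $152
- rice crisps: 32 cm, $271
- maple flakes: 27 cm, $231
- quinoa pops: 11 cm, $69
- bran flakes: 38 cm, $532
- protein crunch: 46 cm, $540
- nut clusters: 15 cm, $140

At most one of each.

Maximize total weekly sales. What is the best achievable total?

Ranking by ratio (weekly sales/cm): bran flakes 14.00, protein crunch 11.74, berry bites 10.38, nut clusters 9.33.
Taking the top-ratio products first gives berry bites + oat clusters + quinoa pops + bran flakes + protein crunch + nut clusters for 1568 (140 cm).
The 26 cm tied up in quinoa pops and nut clusters is better spent on maple flakes — total rises to 1590 (141 cm).

1590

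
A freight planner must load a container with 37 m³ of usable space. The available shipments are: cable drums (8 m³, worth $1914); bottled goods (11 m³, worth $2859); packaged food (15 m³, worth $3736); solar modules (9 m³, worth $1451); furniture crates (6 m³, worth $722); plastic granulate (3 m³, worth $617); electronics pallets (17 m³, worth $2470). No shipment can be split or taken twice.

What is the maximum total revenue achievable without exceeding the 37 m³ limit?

9126

The ratio ordering already packs tightly: cable drums + bottled goods + packaged food + plastic granulate, 37 m³, 9126.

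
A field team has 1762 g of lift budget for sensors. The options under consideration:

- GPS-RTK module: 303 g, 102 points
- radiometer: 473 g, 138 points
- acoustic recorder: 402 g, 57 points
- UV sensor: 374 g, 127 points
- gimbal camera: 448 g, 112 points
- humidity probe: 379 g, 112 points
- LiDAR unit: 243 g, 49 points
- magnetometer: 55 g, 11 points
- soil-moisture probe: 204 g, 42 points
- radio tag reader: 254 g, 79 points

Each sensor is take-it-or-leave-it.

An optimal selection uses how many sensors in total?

Optimal total is 532.
For example GPS-RTK module + UV sensor + gimbal camera + humidity probe + radio tag reader achieves it, using 1758 g.
All optima have 5 sensors.

5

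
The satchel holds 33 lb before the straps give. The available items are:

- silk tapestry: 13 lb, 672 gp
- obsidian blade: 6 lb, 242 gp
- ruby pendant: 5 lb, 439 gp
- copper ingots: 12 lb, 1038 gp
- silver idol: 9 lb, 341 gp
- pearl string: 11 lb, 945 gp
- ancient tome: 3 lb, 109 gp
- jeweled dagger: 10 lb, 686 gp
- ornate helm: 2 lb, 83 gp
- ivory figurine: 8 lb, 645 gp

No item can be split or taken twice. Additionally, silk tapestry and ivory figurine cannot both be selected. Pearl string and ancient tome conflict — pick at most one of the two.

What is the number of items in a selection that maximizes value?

Optimal total is 2711.
One optimal bundle: copper ingots + pearl string + ornate helm + ivory figurine (33 lb).
Every optimal selection uses 4 items.

4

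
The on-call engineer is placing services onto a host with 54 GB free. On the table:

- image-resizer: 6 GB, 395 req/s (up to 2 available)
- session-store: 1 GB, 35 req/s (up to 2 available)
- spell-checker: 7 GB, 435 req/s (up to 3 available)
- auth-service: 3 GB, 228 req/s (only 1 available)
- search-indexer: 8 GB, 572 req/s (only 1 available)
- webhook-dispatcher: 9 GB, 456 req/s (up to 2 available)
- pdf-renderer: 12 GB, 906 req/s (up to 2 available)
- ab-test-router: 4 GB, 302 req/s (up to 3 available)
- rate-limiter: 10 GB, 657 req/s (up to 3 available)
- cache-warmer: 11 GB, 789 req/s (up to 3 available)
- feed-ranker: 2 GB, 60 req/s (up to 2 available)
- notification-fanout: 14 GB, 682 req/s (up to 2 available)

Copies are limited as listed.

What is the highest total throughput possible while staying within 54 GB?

4005

Density check — auth-service 76.00, pdf-renderer 75.50, ab-test-router 75.50, cache-warmer 71.73 are the best per GB.
Taking the top-ratio services first gives 2×session-store + auth-service + 2×pdf-renderer + 3×ab-test-router + cache-warmer + feed-ranker for 3865 (54 GB).
Replace 2×session-store and ab-test-router and feed-ranker with search-indexer: the trade gains 140 net, giving 4005 at 54 GB.
Every other selection either busts 54 GB or exceeds an availability limit or fails to beat 4005.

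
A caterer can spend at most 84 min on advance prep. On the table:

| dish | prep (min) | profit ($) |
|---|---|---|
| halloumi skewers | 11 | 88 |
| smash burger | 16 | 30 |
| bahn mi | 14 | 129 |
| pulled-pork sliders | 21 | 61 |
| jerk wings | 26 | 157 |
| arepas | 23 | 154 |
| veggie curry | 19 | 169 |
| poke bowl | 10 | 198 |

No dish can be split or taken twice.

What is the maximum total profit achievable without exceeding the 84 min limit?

Filling by ratio: halloumi skewers + bahn mi + arepas + veggie curry + poke bowl for 738, with 7 min left unused.
The 23 min tied up in arepas is better spent on jerk wings — total rises to 741 (80 min).
No other feasible combination exceeds 741.

741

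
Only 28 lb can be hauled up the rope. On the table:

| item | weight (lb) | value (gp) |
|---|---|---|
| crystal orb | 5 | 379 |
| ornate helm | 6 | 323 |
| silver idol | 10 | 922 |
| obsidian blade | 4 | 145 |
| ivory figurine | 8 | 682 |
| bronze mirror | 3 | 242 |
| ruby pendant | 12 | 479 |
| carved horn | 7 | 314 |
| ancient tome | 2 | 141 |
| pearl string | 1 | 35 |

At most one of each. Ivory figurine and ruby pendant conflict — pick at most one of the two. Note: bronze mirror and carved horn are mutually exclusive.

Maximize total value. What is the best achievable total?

Crystal orb + silver idol + ivory figurine + bronze mirror + ancient tome uses 28 of the 28 lb and totals 2366.
That's the maximum — no feasible swap from here does better than 2366.

2366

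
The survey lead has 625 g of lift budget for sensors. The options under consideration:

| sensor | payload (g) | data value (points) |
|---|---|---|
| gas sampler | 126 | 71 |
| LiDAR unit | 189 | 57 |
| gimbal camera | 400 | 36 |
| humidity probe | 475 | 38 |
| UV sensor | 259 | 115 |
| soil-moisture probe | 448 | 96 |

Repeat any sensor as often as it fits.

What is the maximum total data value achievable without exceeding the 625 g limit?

284

4×gas sampler uses 504 of the 625 g and totals 284.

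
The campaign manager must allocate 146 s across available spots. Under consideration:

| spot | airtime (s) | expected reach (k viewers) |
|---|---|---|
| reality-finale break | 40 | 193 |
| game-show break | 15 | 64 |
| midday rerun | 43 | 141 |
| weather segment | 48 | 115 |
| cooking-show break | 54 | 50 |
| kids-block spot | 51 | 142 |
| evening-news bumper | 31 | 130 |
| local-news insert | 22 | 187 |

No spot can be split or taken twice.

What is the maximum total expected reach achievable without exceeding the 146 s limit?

652

Density check — local-news insert 8.50, reality-finale break 4.83, game-show break 4.27, evening-news bumper 4.19 are the best per s.
The ratio heuristic lands on reality-finale break + game-show break + evening-news bumper + local-news insert (574) but leaves 38 s idle.
The 15 s tied up in game-show break is better spent on kids-block spot — total rises to 652 (144 s).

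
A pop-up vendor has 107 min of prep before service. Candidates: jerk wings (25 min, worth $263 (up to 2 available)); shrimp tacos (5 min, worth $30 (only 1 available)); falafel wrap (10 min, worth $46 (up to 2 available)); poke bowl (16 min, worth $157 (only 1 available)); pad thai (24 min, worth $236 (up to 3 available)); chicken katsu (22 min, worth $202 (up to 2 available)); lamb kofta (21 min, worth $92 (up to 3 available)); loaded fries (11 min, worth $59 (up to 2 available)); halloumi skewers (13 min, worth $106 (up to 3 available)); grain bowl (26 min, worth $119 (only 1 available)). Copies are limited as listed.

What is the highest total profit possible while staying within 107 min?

1036

Greedy by ratio would take 2×jerk wings + shrimp tacos + 2×pad thai: 103 min used, total 1028.
Dropping shrimp tacos and 2×pad thai frees 53 min; slotting in 2×chicken katsu + halloumi skewers (57 min) lifts the total to 1036 at 107 min.
Nothing else within 107 min beats 1036.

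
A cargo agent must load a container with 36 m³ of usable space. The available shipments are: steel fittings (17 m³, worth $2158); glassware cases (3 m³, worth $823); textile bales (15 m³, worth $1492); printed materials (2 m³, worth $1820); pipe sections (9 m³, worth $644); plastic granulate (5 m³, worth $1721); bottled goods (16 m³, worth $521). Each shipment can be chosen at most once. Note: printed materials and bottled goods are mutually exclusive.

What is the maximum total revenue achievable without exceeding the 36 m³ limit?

Steel fittings + glassware cases + printed materials + pipe sections + plastic granulate uses 36 of the 36 m³ and totals 7166.
The closest alternative, steel fittings + glassware cases + printed materials + plastic granulate, reaches only 6522.

7166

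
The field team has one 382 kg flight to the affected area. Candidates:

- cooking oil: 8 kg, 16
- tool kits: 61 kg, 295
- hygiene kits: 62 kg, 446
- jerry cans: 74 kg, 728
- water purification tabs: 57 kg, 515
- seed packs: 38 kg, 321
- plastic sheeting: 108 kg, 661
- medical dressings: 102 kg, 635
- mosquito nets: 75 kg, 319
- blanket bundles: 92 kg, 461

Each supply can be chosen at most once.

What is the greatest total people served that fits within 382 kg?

2860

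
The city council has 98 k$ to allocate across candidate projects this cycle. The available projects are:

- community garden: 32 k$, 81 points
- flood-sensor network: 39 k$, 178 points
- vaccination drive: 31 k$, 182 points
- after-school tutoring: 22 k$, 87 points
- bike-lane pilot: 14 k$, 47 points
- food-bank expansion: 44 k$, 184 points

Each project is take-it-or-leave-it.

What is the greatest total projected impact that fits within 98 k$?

The ratio heuristic lands on flood-sensor network + vaccination drive + after-school tutoring (447) but leaves 6 k$ idle.
Dropping flood-sensor network frees 39 k$; slotting in food-bank expansion (44 k$) lifts the total to 453 at 97 k$.
No other feasible combination exceeds 453.

453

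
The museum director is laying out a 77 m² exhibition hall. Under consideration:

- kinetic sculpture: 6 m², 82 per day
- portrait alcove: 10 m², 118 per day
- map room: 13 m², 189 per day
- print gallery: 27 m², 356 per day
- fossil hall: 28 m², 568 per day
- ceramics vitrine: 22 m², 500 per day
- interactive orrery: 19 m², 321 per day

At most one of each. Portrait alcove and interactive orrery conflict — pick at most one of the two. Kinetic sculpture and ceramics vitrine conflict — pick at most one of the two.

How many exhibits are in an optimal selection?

3

Optimal total is 1424.
print gallery + fossil hall + ceramics vitrine hits 1424 at 77 m².
Every optimal selection uses 3 exhibits.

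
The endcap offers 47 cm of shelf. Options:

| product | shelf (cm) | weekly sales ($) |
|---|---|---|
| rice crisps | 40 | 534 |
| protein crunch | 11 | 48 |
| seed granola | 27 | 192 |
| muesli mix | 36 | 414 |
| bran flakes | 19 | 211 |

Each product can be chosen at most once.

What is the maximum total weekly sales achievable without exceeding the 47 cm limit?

Ranking by ratio (weekly sales/cm): rice crisps 13.35, muesli mix 11.50, bran flakes 11.11.
Taking rice crisps: 40 cm used, 534 in weekly sales.
Runner-up protein crunch + muesli mix tops out at 462.

534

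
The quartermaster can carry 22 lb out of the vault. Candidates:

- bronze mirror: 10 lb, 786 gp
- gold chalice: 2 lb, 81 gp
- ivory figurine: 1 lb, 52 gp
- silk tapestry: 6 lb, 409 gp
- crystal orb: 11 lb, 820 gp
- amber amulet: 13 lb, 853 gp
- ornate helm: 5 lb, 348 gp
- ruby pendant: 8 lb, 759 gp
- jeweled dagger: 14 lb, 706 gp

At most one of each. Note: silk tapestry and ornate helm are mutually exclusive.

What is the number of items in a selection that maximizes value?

4

Optimal total is 1712.
For example gold chalice + ivory figurine + crystal orb + ruby pendant achieves it, using 22 lb.
Every optimal selection uses 4 items.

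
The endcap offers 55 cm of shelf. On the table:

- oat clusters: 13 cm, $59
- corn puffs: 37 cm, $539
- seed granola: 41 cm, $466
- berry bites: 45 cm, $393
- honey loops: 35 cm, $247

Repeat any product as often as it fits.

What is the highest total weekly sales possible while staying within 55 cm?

Taking oat clusters + corn puffs: 50 cm used, 598 in weekly sales.

598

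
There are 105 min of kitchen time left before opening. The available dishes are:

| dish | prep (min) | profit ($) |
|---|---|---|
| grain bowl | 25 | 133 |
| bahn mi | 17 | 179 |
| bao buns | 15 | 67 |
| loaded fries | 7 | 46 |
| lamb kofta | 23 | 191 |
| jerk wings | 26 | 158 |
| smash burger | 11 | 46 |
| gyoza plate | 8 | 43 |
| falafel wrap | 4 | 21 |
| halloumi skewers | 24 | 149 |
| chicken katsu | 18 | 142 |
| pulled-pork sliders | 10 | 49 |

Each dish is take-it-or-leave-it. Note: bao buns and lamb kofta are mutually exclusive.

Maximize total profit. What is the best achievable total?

Density check — bahn mi 10.53, lamb kofta 8.30, chicken katsu 7.89, loaded fries 6.57 are the best per min.
A density-first pass picks bahn mi + loaded fries + lamb kofta + gyoza plate + falafel wrap + halloumi skewers + chicken katsu — 771 at 101 min.
The 32 min tied up in gyoza plate and halloumi skewers is better spent on jerk wings + pulled-pork sliders — total rises to 786 (105 min).
That's the maximum — no feasible swap from here does better than 786.

786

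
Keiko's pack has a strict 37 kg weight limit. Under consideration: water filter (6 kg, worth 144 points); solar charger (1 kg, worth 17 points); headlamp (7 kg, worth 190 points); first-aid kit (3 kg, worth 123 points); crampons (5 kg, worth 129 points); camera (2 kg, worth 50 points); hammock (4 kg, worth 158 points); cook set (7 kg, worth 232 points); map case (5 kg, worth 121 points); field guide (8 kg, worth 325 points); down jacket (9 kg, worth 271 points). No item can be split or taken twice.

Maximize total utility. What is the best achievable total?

Solar charger + first-aid kit + crampons + hammock + cook set + field guide + down jacket uses 37 of the 37 kg and totals 1255.
An exhaustive check of the 2048 subsets confirms 1255.

1255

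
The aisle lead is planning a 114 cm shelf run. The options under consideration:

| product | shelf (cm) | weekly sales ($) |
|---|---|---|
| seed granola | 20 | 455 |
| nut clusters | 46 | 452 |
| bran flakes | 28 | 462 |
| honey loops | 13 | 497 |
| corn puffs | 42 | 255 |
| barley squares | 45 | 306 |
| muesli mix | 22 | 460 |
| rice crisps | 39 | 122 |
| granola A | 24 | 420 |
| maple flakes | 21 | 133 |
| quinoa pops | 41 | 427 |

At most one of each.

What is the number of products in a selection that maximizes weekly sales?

5

Best achievable weekly sales is 2294.
seed granola + bran flakes + honey loops + muesli mix + granola A hits 2294 at 107 cm.
Every optimal selection uses 5 products.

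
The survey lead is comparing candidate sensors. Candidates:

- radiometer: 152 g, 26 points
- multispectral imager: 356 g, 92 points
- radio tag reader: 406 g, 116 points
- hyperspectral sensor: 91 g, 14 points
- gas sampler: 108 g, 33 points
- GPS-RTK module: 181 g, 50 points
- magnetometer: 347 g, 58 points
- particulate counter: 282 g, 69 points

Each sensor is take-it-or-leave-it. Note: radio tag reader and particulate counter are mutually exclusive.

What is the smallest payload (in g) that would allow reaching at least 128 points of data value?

Look for the lowest-payload combination reaching 128.
radio tag reader + hyperspectral sensor reaches 130 using 497 g.
No combination under 497 g hits 128.

497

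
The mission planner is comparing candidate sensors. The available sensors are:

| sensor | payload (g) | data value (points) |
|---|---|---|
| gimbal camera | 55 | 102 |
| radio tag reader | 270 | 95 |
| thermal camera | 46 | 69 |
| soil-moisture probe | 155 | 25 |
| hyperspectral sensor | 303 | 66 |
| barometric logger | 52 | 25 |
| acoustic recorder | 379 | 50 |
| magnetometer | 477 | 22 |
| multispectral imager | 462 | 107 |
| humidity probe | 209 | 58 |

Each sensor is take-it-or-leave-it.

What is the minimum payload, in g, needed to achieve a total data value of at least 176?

153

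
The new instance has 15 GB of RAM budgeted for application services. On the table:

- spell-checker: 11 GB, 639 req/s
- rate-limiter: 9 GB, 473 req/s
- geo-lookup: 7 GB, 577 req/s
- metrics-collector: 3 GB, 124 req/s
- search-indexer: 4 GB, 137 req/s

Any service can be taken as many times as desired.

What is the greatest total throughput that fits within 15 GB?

1154

2×geo-lookup uses 14 of the 15 GB and totals 1154.
No other feasible combination exceeds 1154.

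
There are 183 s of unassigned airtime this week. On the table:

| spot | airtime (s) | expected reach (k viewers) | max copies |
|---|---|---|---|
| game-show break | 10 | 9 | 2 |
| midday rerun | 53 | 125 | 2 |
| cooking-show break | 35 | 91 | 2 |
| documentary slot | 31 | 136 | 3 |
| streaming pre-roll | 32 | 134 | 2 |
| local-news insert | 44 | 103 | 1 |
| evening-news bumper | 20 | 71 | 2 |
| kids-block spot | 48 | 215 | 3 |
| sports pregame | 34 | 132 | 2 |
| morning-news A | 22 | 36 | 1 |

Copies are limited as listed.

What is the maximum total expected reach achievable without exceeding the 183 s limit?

781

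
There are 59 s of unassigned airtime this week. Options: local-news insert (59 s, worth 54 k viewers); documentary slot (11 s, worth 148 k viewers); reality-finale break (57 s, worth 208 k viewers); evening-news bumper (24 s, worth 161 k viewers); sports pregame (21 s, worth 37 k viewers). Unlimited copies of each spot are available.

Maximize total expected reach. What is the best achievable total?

740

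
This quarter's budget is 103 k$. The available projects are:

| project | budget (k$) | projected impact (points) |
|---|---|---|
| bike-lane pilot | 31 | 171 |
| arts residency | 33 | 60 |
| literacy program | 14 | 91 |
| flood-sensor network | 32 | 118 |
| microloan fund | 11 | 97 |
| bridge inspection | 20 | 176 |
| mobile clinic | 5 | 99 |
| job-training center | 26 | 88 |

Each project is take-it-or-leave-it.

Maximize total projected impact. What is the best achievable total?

661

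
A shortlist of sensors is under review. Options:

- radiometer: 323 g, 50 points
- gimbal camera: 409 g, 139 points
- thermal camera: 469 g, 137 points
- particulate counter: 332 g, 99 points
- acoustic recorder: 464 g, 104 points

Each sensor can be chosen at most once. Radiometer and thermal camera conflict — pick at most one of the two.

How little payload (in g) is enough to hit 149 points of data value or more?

655

Need the lightest bundle worth ≥ 149.
radiometer + particulate counter: 149 data value at 655 g.
Below 655 g the best achievable stays under 149.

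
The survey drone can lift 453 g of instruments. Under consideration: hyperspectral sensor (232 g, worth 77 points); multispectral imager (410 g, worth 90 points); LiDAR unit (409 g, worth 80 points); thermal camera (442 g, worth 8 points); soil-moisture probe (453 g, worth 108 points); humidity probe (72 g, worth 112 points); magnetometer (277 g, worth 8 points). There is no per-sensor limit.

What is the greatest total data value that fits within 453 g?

672

Best packing: 6×humidity probe — 432 g, 672 total.
No other feasible combination exceeds 672.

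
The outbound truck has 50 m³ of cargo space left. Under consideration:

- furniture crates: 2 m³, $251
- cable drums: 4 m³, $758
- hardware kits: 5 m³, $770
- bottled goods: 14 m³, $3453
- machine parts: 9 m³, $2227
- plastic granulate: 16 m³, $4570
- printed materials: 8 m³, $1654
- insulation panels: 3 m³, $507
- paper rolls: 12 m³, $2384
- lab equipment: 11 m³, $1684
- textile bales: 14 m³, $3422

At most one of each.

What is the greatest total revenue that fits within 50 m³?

Density check — plastic granulate 285.62, machine parts 247.44, bottled goods 246.64 are the best per m³.
Taking the top-ratio shipments first gives bottled goods + machine parts + plastic granulate + printed materials + insulation panels for 12411 (50 m³).
A better packing is furniture crates + cable drums + bottled goods + plastic granulate + textile bales: 50 m³, total 12454.

12454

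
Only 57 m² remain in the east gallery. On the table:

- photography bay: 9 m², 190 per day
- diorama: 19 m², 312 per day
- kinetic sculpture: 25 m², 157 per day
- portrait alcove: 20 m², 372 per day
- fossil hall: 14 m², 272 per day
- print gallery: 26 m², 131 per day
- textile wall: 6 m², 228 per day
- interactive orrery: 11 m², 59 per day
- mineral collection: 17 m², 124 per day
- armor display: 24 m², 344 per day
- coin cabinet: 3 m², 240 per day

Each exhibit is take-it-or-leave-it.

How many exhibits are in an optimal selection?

5

Best achievable expected visitors is 1342.
One optimal bundle: photography bay + diorama + portrait alcove + textile wall + coin cabinet (57 m²).
Any selection reaching 1342 contains exactly 5 exhibits.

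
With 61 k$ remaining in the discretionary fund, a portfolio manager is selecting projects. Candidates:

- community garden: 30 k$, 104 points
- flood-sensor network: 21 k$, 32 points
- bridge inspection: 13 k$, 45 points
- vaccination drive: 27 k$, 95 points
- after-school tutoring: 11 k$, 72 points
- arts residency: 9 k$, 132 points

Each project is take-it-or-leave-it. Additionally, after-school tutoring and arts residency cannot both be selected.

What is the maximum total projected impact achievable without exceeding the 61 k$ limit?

281

Taking community garden + bridge inspection + arts residency: 52 k$ used, 281 in projected impact.
No other feasible combination exceeds 281.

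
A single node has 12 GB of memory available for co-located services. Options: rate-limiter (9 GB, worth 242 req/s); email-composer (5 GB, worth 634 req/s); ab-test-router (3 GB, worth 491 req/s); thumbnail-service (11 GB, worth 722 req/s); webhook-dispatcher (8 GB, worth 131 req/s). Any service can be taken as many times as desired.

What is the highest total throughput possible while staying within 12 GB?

1964

Density check — ab-test-router 163.67, email-composer 126.80, thumbnail-service 65.64 are the best per GB.
4×ab-test-router uses 12 of the 12 GB and totals 1964.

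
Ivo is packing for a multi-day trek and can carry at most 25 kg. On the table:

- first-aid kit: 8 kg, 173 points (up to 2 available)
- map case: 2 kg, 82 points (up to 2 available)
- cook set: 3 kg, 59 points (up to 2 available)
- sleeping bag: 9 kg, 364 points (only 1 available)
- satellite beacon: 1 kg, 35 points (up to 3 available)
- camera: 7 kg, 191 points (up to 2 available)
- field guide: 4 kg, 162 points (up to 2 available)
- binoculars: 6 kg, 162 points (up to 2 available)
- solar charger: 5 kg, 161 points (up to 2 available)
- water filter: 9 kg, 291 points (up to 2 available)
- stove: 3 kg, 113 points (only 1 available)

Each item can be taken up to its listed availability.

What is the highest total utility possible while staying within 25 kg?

Taking 2×map case + sleeping bag + satellite beacon + 2×field guide + stove: 25 kg used, 1000 in utility.
Every other selection either busts 25 kg or exceeds an availability limit or fails to beat 1000.

1000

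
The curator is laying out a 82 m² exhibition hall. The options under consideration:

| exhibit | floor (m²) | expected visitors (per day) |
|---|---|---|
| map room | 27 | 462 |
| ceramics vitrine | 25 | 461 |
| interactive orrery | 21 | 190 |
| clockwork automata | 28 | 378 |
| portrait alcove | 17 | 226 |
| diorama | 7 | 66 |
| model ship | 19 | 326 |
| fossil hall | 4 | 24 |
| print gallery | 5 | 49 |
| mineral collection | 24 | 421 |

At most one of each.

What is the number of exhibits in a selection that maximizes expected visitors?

The maximum expected visitors within 82 m² is 1393.
One optimal bundle: map room + ceramics vitrine + print gallery + mineral collection (81 m²).
Any selection reaching 1393 contains exactly 4 exhibits.

4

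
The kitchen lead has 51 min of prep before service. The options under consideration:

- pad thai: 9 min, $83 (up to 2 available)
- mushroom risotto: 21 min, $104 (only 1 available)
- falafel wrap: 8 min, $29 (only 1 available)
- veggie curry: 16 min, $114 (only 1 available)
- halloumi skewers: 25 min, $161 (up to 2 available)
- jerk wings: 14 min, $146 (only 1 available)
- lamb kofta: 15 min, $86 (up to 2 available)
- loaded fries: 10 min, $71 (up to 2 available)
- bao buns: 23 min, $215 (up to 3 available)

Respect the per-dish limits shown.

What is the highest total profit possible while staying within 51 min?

452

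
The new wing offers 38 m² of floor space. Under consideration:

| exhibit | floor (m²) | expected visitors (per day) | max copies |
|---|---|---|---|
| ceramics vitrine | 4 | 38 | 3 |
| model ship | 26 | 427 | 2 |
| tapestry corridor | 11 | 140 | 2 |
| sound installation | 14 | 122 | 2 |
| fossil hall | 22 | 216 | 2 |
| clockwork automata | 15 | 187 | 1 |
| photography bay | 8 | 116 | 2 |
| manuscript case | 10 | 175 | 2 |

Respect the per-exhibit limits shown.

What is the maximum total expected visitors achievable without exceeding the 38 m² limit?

602

Filling by ratio: 2×photography bay + 2×manuscript case for 582, with 2 m² left unused.
The 26 m² tied up in 2×photography bay and manuscript case is better spent on model ship — total rises to 602 (36 m²).
The spare 2 m² is too small for any remaining exhibit, and no exchange beats 602.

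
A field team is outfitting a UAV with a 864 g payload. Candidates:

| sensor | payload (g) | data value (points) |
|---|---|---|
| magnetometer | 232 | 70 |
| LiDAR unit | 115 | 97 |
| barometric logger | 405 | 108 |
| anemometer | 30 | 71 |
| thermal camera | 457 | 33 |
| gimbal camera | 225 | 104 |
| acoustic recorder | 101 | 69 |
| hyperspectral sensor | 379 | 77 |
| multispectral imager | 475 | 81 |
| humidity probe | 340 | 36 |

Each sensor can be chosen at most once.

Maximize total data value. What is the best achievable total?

418

A density-first pass picks magnetometer + LiDAR unit + anemometer + gimbal camera + acoustic recorder — 411 at 703 g.
Dropping magnetometer frees 232 g; slotting in hyperspectral sensor (379 g) lifts the total to 418 at 850 g.
Nothing else within 864 g beats 418.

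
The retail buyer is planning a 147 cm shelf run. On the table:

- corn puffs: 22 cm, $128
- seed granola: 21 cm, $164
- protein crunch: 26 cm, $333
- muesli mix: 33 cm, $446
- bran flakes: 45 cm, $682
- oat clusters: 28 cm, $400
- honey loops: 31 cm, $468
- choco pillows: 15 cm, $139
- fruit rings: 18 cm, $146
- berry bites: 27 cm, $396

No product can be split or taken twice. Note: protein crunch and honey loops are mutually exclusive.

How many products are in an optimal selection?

5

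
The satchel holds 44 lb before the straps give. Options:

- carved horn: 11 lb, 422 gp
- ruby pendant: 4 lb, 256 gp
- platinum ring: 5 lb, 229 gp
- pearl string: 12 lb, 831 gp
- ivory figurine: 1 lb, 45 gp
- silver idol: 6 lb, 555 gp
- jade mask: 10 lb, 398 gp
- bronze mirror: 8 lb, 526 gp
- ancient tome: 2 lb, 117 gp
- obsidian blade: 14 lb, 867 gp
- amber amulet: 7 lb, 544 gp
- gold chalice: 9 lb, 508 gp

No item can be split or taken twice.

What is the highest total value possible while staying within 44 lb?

By value per lb: silver idol 92.50, amber amulet 77.71, pearl string 69.25 lead.
Taking the top-ratio items first gives ruby pendant + platinum ring + pearl string + silver idol + bronze mirror + ancient tome + amber amulet for 3058 (44 lb).
Reworking the packing: ruby pendant + pearl string + ivory figurine + silver idol + obsidian blade + amber amulet uses 44 lb and improves the total to 3098.
The closest alternative, pearl string + silver idol + bronze mirror + ancient tome + amber amulet + gold chalice, reaches only 3081.

3098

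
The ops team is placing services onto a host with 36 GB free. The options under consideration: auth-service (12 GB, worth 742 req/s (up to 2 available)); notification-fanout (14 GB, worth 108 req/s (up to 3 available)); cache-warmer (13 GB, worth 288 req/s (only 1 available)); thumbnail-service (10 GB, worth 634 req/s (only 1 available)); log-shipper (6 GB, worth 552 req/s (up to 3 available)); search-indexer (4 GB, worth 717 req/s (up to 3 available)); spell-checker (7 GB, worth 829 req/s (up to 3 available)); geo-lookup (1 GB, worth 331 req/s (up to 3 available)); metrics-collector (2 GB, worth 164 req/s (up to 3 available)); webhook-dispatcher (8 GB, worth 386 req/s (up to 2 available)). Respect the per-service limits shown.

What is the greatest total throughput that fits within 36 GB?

The ratio ordering already packs tightly: 3×search-indexer + 3×spell-checker + 3×geo-lookup, 36 GB, 5631.
Nothing else within 36 GB beats 5631.

5631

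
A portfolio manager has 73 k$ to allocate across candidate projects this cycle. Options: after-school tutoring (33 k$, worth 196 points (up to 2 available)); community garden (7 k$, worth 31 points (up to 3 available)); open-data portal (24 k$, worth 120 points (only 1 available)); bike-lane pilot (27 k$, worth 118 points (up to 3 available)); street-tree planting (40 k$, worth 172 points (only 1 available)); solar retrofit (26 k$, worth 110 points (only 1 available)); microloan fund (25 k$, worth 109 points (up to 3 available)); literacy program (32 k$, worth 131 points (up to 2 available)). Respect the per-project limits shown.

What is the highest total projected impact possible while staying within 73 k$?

The ratio ordering already packs tightly: 2×after-school tutoring + community garden, 73 k$, 423.
Every other selection either busts 73 k$ or exceeds an availability limit or fails to beat 423.

423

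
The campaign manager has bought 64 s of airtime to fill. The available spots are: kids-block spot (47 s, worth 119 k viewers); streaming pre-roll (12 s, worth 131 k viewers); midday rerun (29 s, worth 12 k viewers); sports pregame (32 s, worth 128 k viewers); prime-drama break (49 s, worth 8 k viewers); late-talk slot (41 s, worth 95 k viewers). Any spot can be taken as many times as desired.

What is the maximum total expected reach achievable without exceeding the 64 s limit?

655

Ranking by ratio (expected reach/s): streaming pre-roll 10.92, sports pregame 4.00, kids-block spot 2.53.
The ratio ordering already packs tightly: 5×streaming pre-roll, 60 s, 655.
Nothing else within 64 s beats 655.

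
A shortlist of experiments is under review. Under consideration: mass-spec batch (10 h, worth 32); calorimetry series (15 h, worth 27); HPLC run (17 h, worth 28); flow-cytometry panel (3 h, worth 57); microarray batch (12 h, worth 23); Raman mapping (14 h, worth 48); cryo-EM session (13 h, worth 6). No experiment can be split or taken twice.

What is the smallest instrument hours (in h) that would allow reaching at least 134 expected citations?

Need the lightest bundle worth ≥ 134.
Taking mass-spec batch + flow-cytometry panel + Raman mapping gives 137 (≥ 134) for 27 h.
Any bundle with less than 27 h falls short of 134.

27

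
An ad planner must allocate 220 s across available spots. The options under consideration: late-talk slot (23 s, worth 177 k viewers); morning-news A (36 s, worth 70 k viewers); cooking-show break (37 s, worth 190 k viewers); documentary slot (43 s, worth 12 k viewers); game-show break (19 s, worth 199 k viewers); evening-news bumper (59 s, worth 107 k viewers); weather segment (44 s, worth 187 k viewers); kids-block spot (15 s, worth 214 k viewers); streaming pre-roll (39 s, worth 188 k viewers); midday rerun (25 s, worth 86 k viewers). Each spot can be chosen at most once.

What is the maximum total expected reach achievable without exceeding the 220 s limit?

1241

Taking late-talk slot + cooking-show break + game-show break + weather segment + kids-block spot + streaming pre-roll + midday rerun: 202 s used, 1241 in expected reach.
The spare 18 s is too small for any remaining spot, and no exchange beats 1241.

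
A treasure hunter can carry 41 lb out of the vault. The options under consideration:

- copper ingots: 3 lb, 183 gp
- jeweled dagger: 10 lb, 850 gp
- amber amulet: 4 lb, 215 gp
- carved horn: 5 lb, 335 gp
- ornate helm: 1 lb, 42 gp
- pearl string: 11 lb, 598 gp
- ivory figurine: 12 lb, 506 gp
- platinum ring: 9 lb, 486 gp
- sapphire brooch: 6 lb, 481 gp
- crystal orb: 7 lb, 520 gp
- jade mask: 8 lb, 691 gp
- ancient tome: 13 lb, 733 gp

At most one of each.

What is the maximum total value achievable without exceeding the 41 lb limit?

3134

Ranking by ratio (value/lb): jade mask 86.38, jeweled dagger 85.00, sapphire brooch 80.17, crystal orb 74.29.
The ratio heuristic lands on copper ingots + jeweled dagger + carved horn + ornate helm + sapphire brooch + crystal orb + jade mask (3102) but leaves 1 lb idle.
The 3 lb tied up in copper ingots is better spent on amber amulet — total rises to 3134 (41 lb).
An exhaustive check of the 4096 subsets confirms 3134.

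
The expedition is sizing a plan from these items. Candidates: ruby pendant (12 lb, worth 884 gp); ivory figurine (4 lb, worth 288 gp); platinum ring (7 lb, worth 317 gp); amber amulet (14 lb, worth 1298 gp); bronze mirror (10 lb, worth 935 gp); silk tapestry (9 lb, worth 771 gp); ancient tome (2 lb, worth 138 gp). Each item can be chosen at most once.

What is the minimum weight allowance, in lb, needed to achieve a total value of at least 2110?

Minimise lb subject to total value ≥ 2110.
amber amulet + bronze mirror reaches 2233 using 24 lb.
No combination under 24 lb hits 2110.

24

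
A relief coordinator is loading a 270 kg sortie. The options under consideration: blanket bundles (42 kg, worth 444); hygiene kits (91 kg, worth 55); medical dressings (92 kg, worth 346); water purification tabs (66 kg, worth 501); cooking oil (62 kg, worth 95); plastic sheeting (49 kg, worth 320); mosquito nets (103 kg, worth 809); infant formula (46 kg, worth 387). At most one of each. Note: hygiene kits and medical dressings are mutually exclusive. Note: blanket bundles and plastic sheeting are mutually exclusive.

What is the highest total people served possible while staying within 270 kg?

Taking blanket bundles + water purification tabs + mosquito nets + infant formula: 257 kg used, 2141 in people served.
Next best is water purification tabs + plastic sheeting + mosquito nets + infant formula at 2017 (264 kg) — short by 124.

2141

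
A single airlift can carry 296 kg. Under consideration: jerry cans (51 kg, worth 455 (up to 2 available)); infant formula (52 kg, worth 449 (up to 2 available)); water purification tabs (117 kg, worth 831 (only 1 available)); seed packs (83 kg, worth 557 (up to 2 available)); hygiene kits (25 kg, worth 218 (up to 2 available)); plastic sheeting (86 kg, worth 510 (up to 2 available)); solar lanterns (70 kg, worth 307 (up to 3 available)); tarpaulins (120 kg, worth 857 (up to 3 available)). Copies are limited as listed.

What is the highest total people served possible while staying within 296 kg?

2408

Ranking by ratio (people served/kg): jerry cans 8.92, hygiene kits 8.72, infant formula 8.63.
The ratio heuristic lands on 2×jerry cans + 2×infant formula + 2×hygiene kits (2244) but leaves 40 kg idle.
Replace infant formula and hygiene kits with water purification tabs: the trade gains 164 net, giving 2408 at 296 kg.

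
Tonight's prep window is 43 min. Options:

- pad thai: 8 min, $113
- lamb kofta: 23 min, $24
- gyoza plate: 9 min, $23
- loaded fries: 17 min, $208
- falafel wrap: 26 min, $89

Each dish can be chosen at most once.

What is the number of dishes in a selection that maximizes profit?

The maximum profit within 43 min is 344.
For example pad thai + gyoza plate + loaded fries achieves it, using 34 min.
All optima have 3 dishes.

3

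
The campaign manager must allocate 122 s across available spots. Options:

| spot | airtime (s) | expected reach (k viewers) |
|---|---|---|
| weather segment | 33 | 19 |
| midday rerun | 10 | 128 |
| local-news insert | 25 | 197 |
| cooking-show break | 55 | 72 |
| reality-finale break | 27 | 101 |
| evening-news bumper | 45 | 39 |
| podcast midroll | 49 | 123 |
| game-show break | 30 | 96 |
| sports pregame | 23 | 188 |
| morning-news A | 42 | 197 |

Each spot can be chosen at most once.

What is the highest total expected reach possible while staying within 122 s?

Density check — midday rerun 12.80, sports pregame 8.17, local-news insert 7.88 are the best per s.
Best packing: midday rerun + local-news insert + reality-finale break + game-show break + sports pregame — 115 s, 710 total.

710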